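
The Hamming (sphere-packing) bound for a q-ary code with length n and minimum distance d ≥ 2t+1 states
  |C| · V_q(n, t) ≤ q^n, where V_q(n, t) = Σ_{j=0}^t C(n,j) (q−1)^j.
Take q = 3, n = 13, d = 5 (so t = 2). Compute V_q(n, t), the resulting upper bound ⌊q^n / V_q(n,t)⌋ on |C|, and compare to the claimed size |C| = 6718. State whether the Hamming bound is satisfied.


V_q(n, t) = 339, q^n = 1594323, Hamming bound = 4703, |C| = 6718 > bound (violated).

Step 1: Compute V_q(n, t) = Σ_{j=0}^2 C(n, j) (q−1)^j.
  j = 0: C(13,0)·(2)^0 = 1·1 = 1.
  j = 1: C(13,1)·(2)^1 = 13·2 = 26.
  j = 2: C(13,2)·(2)^2 = 78·4 = 312.
  V_q(n, t) = 1 + 26 + 312 = 339.
Step 2: q^n = 3^13 = 1594323.
Step 3: Hamming bound ⌊q^n / V_q(n,t)⌋ = ⌊1594323/339⌋ = 4703.
Step 4: Compare |C| = 6718 to 4703: violated.
The claimed |C| lies above the Hamming bound, so no 3-ary code of length 13 with d ≥ 5 can have 6718 codewords.


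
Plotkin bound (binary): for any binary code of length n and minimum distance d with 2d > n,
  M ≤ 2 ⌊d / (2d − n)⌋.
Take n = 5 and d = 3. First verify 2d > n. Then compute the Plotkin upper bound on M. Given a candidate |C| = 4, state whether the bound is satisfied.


Plotkin bound M ≤ 6; given |C| = 4 ≤ bound (satisfied).

Check applicability: 2d = 6, n = 5.
2d − n = 1 > 0, so Plotkin applies.
Compute d/(2d−n) = 3/1 ≈ 3.0000.
⌊d/(2d−n)⌋ = 3.
Plotkin bound: M ≤ 2·3 = 6.
Given |C| = 4, check: satisfied.
This |C| is below the Plotkin bound.


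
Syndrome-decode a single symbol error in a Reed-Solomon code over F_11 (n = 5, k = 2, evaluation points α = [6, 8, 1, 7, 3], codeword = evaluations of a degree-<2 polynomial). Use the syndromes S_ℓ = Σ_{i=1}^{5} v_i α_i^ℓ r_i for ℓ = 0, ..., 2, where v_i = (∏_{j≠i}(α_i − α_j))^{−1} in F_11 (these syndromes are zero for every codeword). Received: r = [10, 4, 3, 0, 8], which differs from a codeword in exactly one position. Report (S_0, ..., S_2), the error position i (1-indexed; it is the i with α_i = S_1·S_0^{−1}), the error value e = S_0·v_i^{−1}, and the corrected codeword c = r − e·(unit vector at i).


S = (9, 8, 1), error at position 4, error magnitude e = 4, c = [10, 4, 3, 7, 8].

Step 1: column multipliers v_i = (∏_{j≠i}(α_i − α_j))^{−1} mod 11.
  i = 1 (α = 6): (6−8)(6−1)(6−7)(6−3) = (−2)·5·(−1)·3 = 30 ≡ 8, so v_1 = 8^{−1} = 7 (mod 11).
  i = 2 (α = 8): (8−6)(8−1)(8−7)(8−3) = 2·7·1·5 = 70 ≡ 4, so v_2 = 4^{−1} = 3 (mod 11).
  i = 3 (α = 1): (1−6)(1−8)(1−7)(1−3) = (−5)·(−7)·(−6)·(−2) = 420 ≡ 2, so v_3 = 2^{−1} = 6 (mod 11).
  i = 4 (α = 7): (7−6)(7−8)(7−1)(7−3) = 1·(−1)·6·4 = −24 ≡ 9, so v_4 = 9^{−1} = 5 (mod 11).
  i = 5 (α = 3): (3−6)(3−8)(3−1)(3−7) = (−3)·(−5)·2·(−4) = −120 ≡ 1, so v_5 = 1^{−1} = 1 (mod 11).
  v = [7, 3, 6, 5, 1].
Step 2: syndromes of r = [10, 4, 3, 0, 8] (all sums mod 11).
  S_0 = Σ v_i r_i = 7·10 + 3·4 + 6·3 + 5·0 + 1·8 = 108 ≡ 9.
  S_1 = Σ v_i α_i r_i = 7·6·10 + 3·8·4 + 6·1·3 + 5·7·0 + 1·3·8 = 558 ≡ 8.
  α_i^2 mod 11 = [3, 9, 1, 5, 9].
  S_2 = Σ v_i α_i^2 r_i = 7·3·10 + 3·9·4 + 6·1·3 + 5·5·0 + 1·9·8 = 408 ≡ 1.
  S = (9, 8, 1) ≠ 0, so r is not a codeword (an error is present).
Step 3: locate the error. For a single error e at position i, S_ℓ = v_i·e·α_i^ℓ, so α_err = S_1/S_0.
  S_0^{−1} = 9^{−1} = 5 (mod 11), so α_err = 8·5 = 40 ≡ 7 = α_4. Error position i = 4.
  Consistency check: S_2/S_1 = 1·7 = 7 ≡ 7 = α_err ✓ (single-error assumption holds).
Step 4: error magnitude e = S_0/v_4 = S_0·∏_{j≠4}(α_4 − α_j) = 9·9 = 81 ≡ 4 (mod 11).
Step 5: correct position 4: c_4 = r_4 − e = 0 − 4 ≡ 7 (mod 11). Hence c = [10, 4, 3, 7, 8].
  Check: interpolating c through the α_i gives m(x) = 6 + 8·x (degree < 2) with m(α_i) = c_i for every i, so c is indeed a codeword.


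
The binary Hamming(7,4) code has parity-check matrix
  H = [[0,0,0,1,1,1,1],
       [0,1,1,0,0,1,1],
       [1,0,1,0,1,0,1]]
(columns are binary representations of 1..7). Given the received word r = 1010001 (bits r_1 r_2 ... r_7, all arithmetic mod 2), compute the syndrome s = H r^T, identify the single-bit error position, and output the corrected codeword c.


s = (1, 0, 1)^T, error position = 5, corrected codeword c = 1010101

Compute s = H r^T mod 2 one row at a time:
  s_1 = 0 + 0 + 0 + 1 = 1 ≡ 1 (mod 2).
  s_2 = 0 + 1 + 0 + 1 = 2 ≡ 0 (mod 2).
  s_3 = 1 + 1 + 0 + 1 = 3 ≡ 1 (mod 2).
s = (1, 0, 1)^T — this equals column 5 of H (binary 101), so error is at position 5.
Correct: flip bit 5 of r = 1010001 to get c = 1010101.


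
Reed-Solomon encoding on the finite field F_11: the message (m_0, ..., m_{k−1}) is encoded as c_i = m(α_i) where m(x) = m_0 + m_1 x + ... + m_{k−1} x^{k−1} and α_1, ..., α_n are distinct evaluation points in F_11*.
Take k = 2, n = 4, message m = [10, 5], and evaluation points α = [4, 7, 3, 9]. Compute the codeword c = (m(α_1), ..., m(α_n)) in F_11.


c = [8, 1, 3, 0]

Message polynomial: m(x) = 10 + 5·x (mod 11).
For each evaluation point α_i, compute m(α_i) mod 11:
  α_1 = 4: Horner steps 5 → 8, so m(4) = 8.
  α_2 = 7: Horner steps 5 → 1, so m(7) = 1.
  α_3 = 3: Horner steps 5 → 3, so m(3) = 3.
  α_4 = 9: Horner steps 5 → 0, so m(9) = 0.
Codeword c = [8, 1, 3, 0] ∈ F_11^4.


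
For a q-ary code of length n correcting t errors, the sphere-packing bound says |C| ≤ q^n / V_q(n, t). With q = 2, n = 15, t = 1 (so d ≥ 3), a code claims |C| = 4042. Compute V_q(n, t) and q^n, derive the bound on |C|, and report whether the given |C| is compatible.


V_q(n, t) = 16, q^n = 32768, Hamming bound = 2048, |C| = 4042 > bound (violated).

Step 1: Compute V_q(n, t) = Σ_{j=0}^1 C(n, j) (q−1)^j.
  j = 0: C(15,0)·(1)^0 = 1·1 = 1.
  j = 1: C(15,1)·(1)^1 = 15·1 = 15.
  V_q(n, t) = 1 + 15 = 16.
Step 2: q^n = 2^15 = 32768.
Step 3: Hamming bound ⌊q^n / V_q(n,t)⌋ = ⌊32768/16⌋ = 2048.
Step 4: Compare |C| = 4042 to 2048: violated.
The claimed |C| lies above the Hamming bound, so no 2-ary code of length 15 with d ≥ 3 can have 4042 codewords.


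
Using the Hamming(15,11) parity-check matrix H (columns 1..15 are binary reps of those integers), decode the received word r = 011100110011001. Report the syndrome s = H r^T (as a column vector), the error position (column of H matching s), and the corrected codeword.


s = (0, 0, 1, 0)^T, error position = 2, corrected codeword c = 001100110011001

Compute s = H r^T mod 2 one row at a time:
  s_1 = 1 + 0 + 0 + 1 + 1 + 0 + 0 + 1 = 4 ≡ 0 (mod 2).
  s_2 = 1 + 0 + 0 + 1 + 1 + 0 + 0 + 1 = 4 ≡ 0 (mod 2).
  s_3 = 1 + 1 + 0 + 1 + 0 + 1 + 0 + 1 = 5 ≡ 1 (mod 2).
  s_4 = 0 + 1 + 0 + 1 + 0 + 1 + 0 + 1 = 4 ≡ 0 (mod 2).
s = (0, 0, 1, 0)^T — this equals column 2 of H (binary 0010), so error is at position 2.
Correct: flip bit 2 of r = 011100110011001 to get c = 001100110011001.


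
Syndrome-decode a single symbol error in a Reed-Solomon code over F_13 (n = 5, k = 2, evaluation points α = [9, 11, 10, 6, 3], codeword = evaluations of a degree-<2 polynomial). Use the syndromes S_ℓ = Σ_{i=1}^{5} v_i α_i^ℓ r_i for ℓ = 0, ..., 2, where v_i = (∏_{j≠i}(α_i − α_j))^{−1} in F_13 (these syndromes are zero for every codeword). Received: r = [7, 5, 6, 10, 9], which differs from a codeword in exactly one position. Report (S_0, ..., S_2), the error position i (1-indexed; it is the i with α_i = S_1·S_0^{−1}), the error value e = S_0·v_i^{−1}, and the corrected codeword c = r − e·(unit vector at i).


S = (5, 2, 6), error at position 5, error magnitude e = 9, c = [7, 5, 6, 10, 0].

Step 1: column multipliers v_i = (∏_{j≠i}(α_i − α_j))^{−1} mod 13.
  i = 1 (α = 9): (9−11)(9−10)(9−6)(9−3) = (−2)·(−1)·3·6 = 36 ≡ 10, so v_1 = 10^{−1} = 4 (mod 13).
  i = 2 (α = 11): (11−9)(11−10)(11−6)(11−3) = 2·1·5·8 = 80 ≡ 2, so v_2 = 2^{−1} = 7 (mod 13).
  i = 3 (α = 10): (10−9)(10−11)(10−6)(10−3) = 1·(−1)·4·7 = −28 ≡ 11, so v_3 = 11^{−1} = 6 (mod 13).
  i = 4 (α = 6): (6−9)(6−11)(6−10)(6−3) = (−3)·(−5)·(−4)·3 = −180 ≡ 2, so v_4 = 2^{−1} = 7 (mod 13).
  i = 5 (α = 3): (3−9)(3−11)(3−10)(3−6) = (−6)·(−8)·(−7)·(−3) = 1008 ≡ 7, so v_5 = 7^{−1} = 2 (mod 13).
  v = [4, 7, 6, 7, 2].
Step 2: syndromes of r = [7, 5, 6, 10, 9] (all sums mod 13).
  S_0 = Σ v_i r_i = 4·7 + 7·5 + 6·6 + 7·10 + 2·9 = 187 ≡ 5.
  S_1 = Σ v_i α_i r_i = 4·9·7 + 7·11·5 + 6·10·6 + 7·6·10 + 2·3·9 = 1471 ≡ 2.
  α_i^2 mod 13 = [3, 4, 9, 10, 9].
  S_2 = Σ v_i α_i^2 r_i = 4·3·7 + 7·4·5 + 6·9·6 + 7·10·10 + 2·9·9 = 1410 ≡ 6.
  S = (5, 2, 6) ≠ 0, so r is not a codeword (an error is present).
Step 3: locate the error. For a single error e at position i, S_ℓ = v_i·e·α_i^ℓ, so α_err = S_1/S_0.
  S_0^{−1} = 5^{−1} = 8 (mod 13), so α_err = 2·8 = 16 ≡ 3 = α_5. Error position i = 5.
  Consistency check: S_2/S_1 = 6·7 = 42 ≡ 3 = α_err ✓ (single-error assumption holds).
Step 4: error magnitude e = S_0/v_5 = S_0·∏_{j≠5}(α_5 − α_j) = 5·7 = 35 ≡ 9 (mod 13).
Step 5: correct position 5: c_5 = r_5 − e = 9 − 9 ≡ 0 (mod 13). Hence c = [7, 5, 6, 10, 0].
  Check: interpolating c through the α_i gives m(x) = 3 + 12·x (degree < 2) with m(α_i) = c_i for every i, so c is indeed a codeword.


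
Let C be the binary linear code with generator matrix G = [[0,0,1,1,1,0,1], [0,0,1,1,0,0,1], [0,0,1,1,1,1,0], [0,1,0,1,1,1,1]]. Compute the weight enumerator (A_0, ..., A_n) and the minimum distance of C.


Weight distribution: A_0 = 1, A_1 = 1, A_2 = 2, A_3 = 6, A_4 = 5, A_5 = 1. Minimum distance d = 1.

Enumerate all 2^4 = 16 messages m ∈ F_2^4.
For each, compute codeword c = mG in F_2^7, then tally its weight.
  m = 0000 → c = 0000000, weight = 0.
  m = 1000 → c = 0011101, weight = 4.
  m = 0100 → c = 0011001, weight = 3.
  m = 1100 → c = 0000100, weight = 1.
  m = 0010 → c = 0011110, weight = 4.
  m = 1010 → c = 0000011, weight = 2.
  m = 0110 → c = 0000111, weight = 3.
  m = 1110 → c = 0011010, weight = 3.
  m = 0001 → c = 0101111, weight = 5.
  m = 1001 → c = 0110010, weight = 3.
  m = 0101 → c = 0110110, weight = 4.
  m = 1101 → c = 0101011, weight = 4.
  m = 0011 → c = 0110001, weight = 3.
  m = 1011 → c = 0101100, weight = 3.
  m = 0111 → c = 0101000, weight = 2.
  m = 1111 → c = 0110101, weight = 4.
Tally weights:
  weight 0: 1 codewords.
  weight 1: 1 codewords.
  weight 2: 2 codewords.
  weight 3: 6 codewords.
  weight 4: 5 codewords.
  weight 5: 1 codewords.
Minimum distance d = smallest w > 0 with A_w > 0 = 1.
Sanity: Σ A_w = 16 = 2^4 = 16 ✓.


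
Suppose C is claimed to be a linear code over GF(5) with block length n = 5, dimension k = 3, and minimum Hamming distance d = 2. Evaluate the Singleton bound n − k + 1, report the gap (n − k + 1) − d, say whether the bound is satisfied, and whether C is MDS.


Singleton RHS = n − k + 1 = 3, slack = 1, bound satisfied, not MDS.

Singleton bound: d ≤ n − k + 1.
Here n = 5, k = 3, so n − k + 1 = 3.
Given d = 2, check d ≤ 3: YES.
Slack = (n − k + 1) − d = 1.
The code is NOT MDS (slack = 1 > 0).
Description: the claimed parameters are [5, 3, 2]_5; such a code would be non-MDS.


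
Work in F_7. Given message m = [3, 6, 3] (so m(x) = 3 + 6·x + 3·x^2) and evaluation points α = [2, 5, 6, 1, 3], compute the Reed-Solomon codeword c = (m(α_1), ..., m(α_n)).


c = [6, 3, 0, 5, 6]

Message polynomial: m(x) = 3 + 6·x + 3·x^2 (mod 7).
For each evaluation point α_i, compute m(α_i) mod 7:
  α_1 = 2: Horner steps 3 → 5 → 6, so m(2) = 6.
  α_2 = 5: Horner steps 3 → 0 → 3, so m(5) = 3.
  α_3 = 6: Horner steps 3 → 3 → 0, so m(6) = 0.
  α_4 = 1: Horner steps 3 → 2 → 5, so m(1) = 5.
  α_5 = 3: Horner steps 3 → 1 → 6, so m(3) = 6.
Codeword c = [6, 3, 0, 5, 6] ∈ F_7^5.


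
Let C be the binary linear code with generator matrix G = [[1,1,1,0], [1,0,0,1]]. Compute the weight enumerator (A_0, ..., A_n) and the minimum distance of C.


Weight distribution: A_0 = 1, A_2 = 1, A_3 = 2. Minimum distance d = 2.

Enumerate all 2^2 = 4 messages m ∈ F_2^2.
For each, compute codeword c = mG in F_2^4, then tally its weight.
  m = 00 → c = 0000, weight = 0.
  m = 10 → c = 1110, weight = 3.
  m = 01 → c = 1001, weight = 2.
  m = 11 → c = 0111, weight = 3.
Tally weights:
  weight 0: 1 codewords.
  weight 2: 1 codewords.
  weight 3: 2 codewords.
Minimum distance d = smallest w > 0 with A_w > 0 = 2.
Sanity: Σ A_w = 4 = 2^2 = 4 ✓.


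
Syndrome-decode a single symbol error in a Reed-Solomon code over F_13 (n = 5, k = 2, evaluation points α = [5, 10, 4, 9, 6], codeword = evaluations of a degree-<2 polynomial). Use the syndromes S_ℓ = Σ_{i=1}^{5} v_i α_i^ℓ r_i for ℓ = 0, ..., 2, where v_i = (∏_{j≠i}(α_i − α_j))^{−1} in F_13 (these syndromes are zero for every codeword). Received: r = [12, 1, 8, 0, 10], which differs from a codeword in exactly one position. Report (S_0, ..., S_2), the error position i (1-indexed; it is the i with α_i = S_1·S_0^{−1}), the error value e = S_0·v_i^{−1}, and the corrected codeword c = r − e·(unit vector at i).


S = (7, 9, 6), error at position 1, error magnitude e = 3, c = [9, 1, 8, 0, 10].

Step 1: column multipliers v_i = (∏_{j≠i}(α_i − α_j))^{−1} mod 13.
  i = 1 (α = 5): (5−10)(5−4)(5−9)(5−6) = (−5)·1·(−4)·(−1) = −20 ≡ 6, so v_1 = 6^{−1} = 11 (mod 13).
  i = 2 (α = 10): (10−5)(10−4)(10−9)(10−6) = 5·6·1·4 = 120 ≡ 3, so v_2 = 3^{−1} = 9 (mod 13).
  i = 3 (α = 4): (4−5)(4−10)(4−9)(4−6) = (−1)·(−6)·(−5)·(−2) = 60 ≡ 8, so v_3 = 8^{−1} = 5 (mod 13).
  i = 4 (α = 9): (9−5)(9−10)(9−4)(9−6) = 4·(−1)·5·3 = −60 ≡ 5, so v_4 = 5^{−1} = 8 (mod 13).
  i = 5 (α = 6): (6−5)(6−10)(6−4)(6−9) = 1·(−4)·2·(−3) = 24 ≡ 11, so v_5 = 11^{−1} = 6 (mod 13).
  v = [11, 9, 5, 8, 6].
Step 2: syndromes of r = [12, 1, 8, 0, 10] (all sums mod 13).
  S_0 = Σ v_i r_i = 11·12 + 9·1 + 5·8 + 8·0 + 6·10 = 241 ≡ 7.
  S_1 = Σ v_i α_i r_i = 11·5·12 + 9·10·1 + 5·4·8 + 8·9·0 + 6·6·10 = 1270 ≡ 9.
  α_i^2 mod 13 = [12, 9, 3, 3, 10].
  S_2 = Σ v_i α_i^2 r_i = 11·12·12 + 9·9·1 + 5·3·8 + 8·3·0 + 6·10·10 = 2385 ≡ 6.
  S = (7, 9, 6) ≠ 0, so r is not a codeword (an error is present).
Step 3: locate the error. For a single error e at position i, S_ℓ = v_i·e·α_i^ℓ, so α_err = S_1/S_0.
  S_0^{−1} = 7^{−1} = 2 (mod 13), so α_err = 9·2 = 18 ≡ 5 = α_1. Error position i = 1.
  Consistency check: S_2/S_1 = 6·3 = 18 ≡ 5 = α_err ✓ (single-error assumption holds).
Step 4: error magnitude e = S_0/v_1 = S_0·∏_{j≠1}(α_1 − α_j) = 7·6 = 42 ≡ 3 (mod 13).
Step 5: correct position 1: c_1 = r_1 − e = 12 − 3 ≡ 9 (mod 13). Hence c = [9, 1, 8, 0, 10].
  Check: interpolating c through the α_i gives m(x) = 4 + 1·x (degree < 2) with m(α_i) = c_i for every i, so c is indeed a codeword.


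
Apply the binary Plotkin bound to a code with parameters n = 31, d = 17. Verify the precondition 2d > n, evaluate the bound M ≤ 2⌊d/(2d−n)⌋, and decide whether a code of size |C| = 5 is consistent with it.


Plotkin bound M ≤ 10; given |C| = 5 ≤ bound (satisfied).

Check applicability: 2d = 34, n = 31.
2d − n = 3 > 0, so Plotkin applies.
Compute d/(2d−n) = 17/3 ≈ 5.6667.
⌊d/(2d−n)⌋ = 5.
Plotkin bound: M ≤ 2·5 = 10.
Given |C| = 5, check: satisfied.
This |C| is below the Plotkin bound.


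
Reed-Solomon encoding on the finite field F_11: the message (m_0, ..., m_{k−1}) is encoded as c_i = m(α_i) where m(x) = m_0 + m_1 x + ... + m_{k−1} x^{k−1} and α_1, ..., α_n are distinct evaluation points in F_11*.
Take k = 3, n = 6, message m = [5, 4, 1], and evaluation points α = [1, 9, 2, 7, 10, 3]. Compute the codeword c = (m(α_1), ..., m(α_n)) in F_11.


c = [10, 1, 6, 5, 2, 4]

Message polynomial: m(x) = 5 + 4·x + 1·x^2 (mod 11).
For each evaluation point α_i, compute m(α_i) mod 11:
  α_1 = 1: Horner steps 1 → 5 → 10, so m(1) = 10.
  α_2 = 9: Horner steps 1 → 2 → 1, so m(9) = 1.
  α_3 = 2: Horner steps 1 → 6 → 6, so m(2) = 6.
  α_4 = 7: Horner steps 1 → 0 → 5, so m(7) = 5.
  α_5 = 10: Horner steps 1 → 3 → 2, so m(10) = 2.
  α_6 = 3: Horner steps 1 → 7 → 4, so m(3) = 4.
Codeword c = [10, 1, 6, 5, 2, 4] ∈ F_11^6.


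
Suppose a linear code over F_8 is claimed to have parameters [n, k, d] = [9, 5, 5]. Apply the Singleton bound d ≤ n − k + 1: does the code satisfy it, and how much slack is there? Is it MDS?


Singleton RHS = n − k + 1 = 5, slack = 0, bound satisfied, MDS.

Singleton bound: d ≤ n − k + 1.
Here n = 9, k = 5, so n − k + 1 = 5.
Given d = 5, check d ≤ 5: YES.
Slack = (n − k + 1) − d = 0.
The code is MDS (slack = 0).
Description: the claimed parameters are [9, 5, 5]_8; such a code would be MDS (meets Singleton bound).


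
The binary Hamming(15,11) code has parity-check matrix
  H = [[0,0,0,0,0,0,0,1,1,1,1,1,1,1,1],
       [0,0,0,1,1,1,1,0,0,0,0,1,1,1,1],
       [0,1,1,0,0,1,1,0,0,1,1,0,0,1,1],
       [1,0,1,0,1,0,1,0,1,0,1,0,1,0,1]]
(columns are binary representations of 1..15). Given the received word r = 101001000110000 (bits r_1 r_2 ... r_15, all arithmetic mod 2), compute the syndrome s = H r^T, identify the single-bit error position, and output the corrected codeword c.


s = (0, 1, 0, 1)^T, error position = 5, corrected codeword c = 101011000110000

Compute s = H r^T mod 2 one row at a time:
  s_1 = 0 + 0 + 1 + 1 + 0 + 0 + 0 + 0 = 2 ≡ 0 (mod 2).
  s_2 = 0 + 0 + 1 + 0 + 0 + 0 + 0 + 0 = 1 ≡ 1 (mod 2).
  s_3 = 0 + 1 + 1 + 0 + 1 + 1 + 0 + 0 = 4 ≡ 0 (mod 2).
  s_4 = 1 + 1 + 0 + 0 + 0 + 1 + 0 + 0 = 3 ≡ 1 (mod 2).
s = (0, 1, 0, 1)^T — this equals column 5 of H (binary 0101), so error is at position 5.
Correct: flip bit 5 of r = 101001000110000 to get c = 101011000110000.


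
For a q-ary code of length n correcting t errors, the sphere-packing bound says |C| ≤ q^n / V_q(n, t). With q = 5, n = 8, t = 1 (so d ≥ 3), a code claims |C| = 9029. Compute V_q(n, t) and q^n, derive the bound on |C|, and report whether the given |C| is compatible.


V_q(n, t) = 33, q^n = 390625, Hamming bound = 11837, |C| = 9029 ≤ bound (satisfied).

Step 1: Compute V_q(n, t) = Σ_{j=0}^1 C(n, j) (q−1)^j.
  j = 0: C(8,0)·(4)^0 = 1·1 = 1.
  j = 1: C(8,1)·(4)^1 = 8·4 = 32.
  V_q(n, t) = 1 + 32 = 33.
Step 2: q^n = 5^8 = 390625.
Step 3: Hamming bound ⌊q^n / V_q(n,t)⌋ = ⌊390625/33⌋ = 11837.
Step 4: Compare |C| = 9029 to 11837: satisfied.
The claimed |C| lies below the Hamming bound.


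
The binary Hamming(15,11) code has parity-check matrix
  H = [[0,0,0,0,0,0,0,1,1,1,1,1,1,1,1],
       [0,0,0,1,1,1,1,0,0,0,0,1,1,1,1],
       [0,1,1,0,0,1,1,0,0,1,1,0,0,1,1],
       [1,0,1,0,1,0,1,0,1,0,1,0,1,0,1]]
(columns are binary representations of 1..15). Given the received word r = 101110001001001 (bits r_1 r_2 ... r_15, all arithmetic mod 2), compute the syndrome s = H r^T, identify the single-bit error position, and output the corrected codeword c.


s = (1, 0, 0, 1)^T, error position = 9, corrected codeword c = 101110000001001

Compute s = H r^T mod 2 one row at a time:
  s_1 = 0 + 1 + 0 + 0 + 1 + 0 + 0 + 1 = 3 ≡ 1 (mod 2).
  s_2 = 1 + 1 + 0 + 0 + 1 + 0 + 0 + 1 = 4 ≡ 0 (mod 2).
  s_3 = 0 + 1 + 0 + 0 + 0 + 0 + 0 + 1 = 2 ≡ 0 (mod 2).
  s_4 = 1 + 1 + 1 + 0 + 1 + 0 + 0 + 1 = 5 ≡ 1 (mod 2).
s = (1, 0, 0, 1)^T — this equals column 9 of H (binary 1001), so error is at position 9.
Correct: flip bit 9 of r = 101110001001001 to get c = 101110000001001.


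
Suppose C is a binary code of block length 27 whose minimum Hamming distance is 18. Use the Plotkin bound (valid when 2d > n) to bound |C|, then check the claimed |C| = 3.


Plotkin bound M ≤ 4; given |C| = 3 ≤ bound (satisfied).

Check applicability: 2d = 36, n = 27.
2d − n = 9 > 0, so Plotkin applies.
Compute d/(2d−n) = 18/9 ≈ 2.0000.
⌊d/(2d−n)⌋ = 2.
Plotkin bound: M ≤ 2·2 = 4.
Given |C| = 3, check: satisfied.
This |C| is below the Plotkin bound.


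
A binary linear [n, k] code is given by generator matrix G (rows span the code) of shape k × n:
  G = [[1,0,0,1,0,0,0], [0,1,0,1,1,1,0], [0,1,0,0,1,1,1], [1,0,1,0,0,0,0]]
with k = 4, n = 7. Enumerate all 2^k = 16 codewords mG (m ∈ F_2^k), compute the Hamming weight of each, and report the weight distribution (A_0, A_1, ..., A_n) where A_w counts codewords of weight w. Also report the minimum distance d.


Weight distribution: A_0 = 1, A_2 = 6, A_4 = 5, A_6 = 4. Minimum distance d = 2.

Enumerate all 2^4 = 16 messages m ∈ F_2^4.
For each, compute codeword c = mG in F_2^7, then tally its weight.
  m = 0000 → c = 0000000, weight = 0.
  m = 1000 → c = 1001000, weight = 2.
  m = 0100 → c = 0101110, weight = 4.
  m = 1100 → c = 1100110, weight = 4.
  m = 0010 → c = 0100111, weight = 4.
  m = 1010 → c = 1101111, weight = 6.
  m = 0110 → c = 0001001, weight = 2.
  m = 1110 → c = 1000001, weight = 2.
  m = 0001 → c = 1010000, weight = 2.
  m = 1001 → c = 0011000, weight = 2.
  m = 0101 → c = 1111110, weight = 6.
  m = 1101 → c = 0110110, weight = 4.
  m = 0011 → c = 1110111, weight = 6.
  m = 1011 → c = 0111111, weight = 6.
  m = 0111 → c = 1011001, weight = 4.
  m = 1111 → c = 0010001, weight = 2.
Tally weights:
  weight 0: 1 codewords.
  weight 2: 6 codewords.
  weight 4: 5 codewords.
  weight 6: 4 codewords.
Minimum distance d = smallest w > 0 with A_w > 0 = 2.
Sanity: Σ A_w = 16 = 2^4 = 16 ✓.


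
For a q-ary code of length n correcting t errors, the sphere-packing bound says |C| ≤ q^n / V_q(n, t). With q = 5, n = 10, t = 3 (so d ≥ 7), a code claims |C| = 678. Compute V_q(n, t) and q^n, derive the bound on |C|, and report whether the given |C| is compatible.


V_q(n, t) = 8441, q^n = 9765625, Hamming bound = 1156, |C| = 678 ≤ bound (satisfied).

Step 1: Compute V_q(n, t) = Σ_{j=0}^3 C(n, j) (q−1)^j.
  j = 0: C(10,0)·(4)^0 = 1·1 = 1.
  j = 1: C(10,1)·(4)^1 = 10·4 = 40.
  j = 2: C(10,2)·(4)^2 = 45·16 = 720.
  j = 3: C(10,3)·(4)^3 = 120·64 = 7680.
  V_q(n, t) = 1 + 40 + 720 + 7680 = 8441.
Step 2: q^n = 5^10 = 9765625.
Step 3: Hamming bound ⌊q^n / V_q(n,t)⌋ = ⌊9765625/8441⌋ = 1156.
Step 4: Compare |C| = 678 to 1156: satisfied.
The claimed |C| lies below the Hamming bound.


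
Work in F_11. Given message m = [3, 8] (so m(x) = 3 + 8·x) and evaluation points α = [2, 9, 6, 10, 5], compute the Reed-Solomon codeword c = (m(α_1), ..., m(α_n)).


c = [8, 9, 7, 6, 10]

Message polynomial: m(x) = 3 + 8·x (mod 11).
For each evaluation point α_i, compute m(α_i) mod 11:
  α_1 = 2: Horner steps 8 → 8, so m(2) = 8.
  α_2 = 9: Horner steps 8 → 9, so m(9) = 9.
  α_3 = 6: Horner steps 8 → 7, so m(6) = 7.
  α_4 = 10: Horner steps 8 → 6, so m(10) = 6.
  α_5 = 5: Horner steps 8 → 10, so m(5) = 10.
Codeword c = [8, 9, 7, 6, 10] ∈ F_11^5.


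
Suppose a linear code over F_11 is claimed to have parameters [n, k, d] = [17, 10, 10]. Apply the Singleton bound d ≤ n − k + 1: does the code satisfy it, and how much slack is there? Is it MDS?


Singleton RHS = n − k + 1 = 8, slack = -2, bound violated (no such code; not MDS).

Singleton bound: d ≤ n − k + 1.
Here n = 17, k = 10, so n − k + 1 = 8.
Given d = 10, check d ≤ 8: NO.
Slack = (n − k + 1) − d = -2.
The slack is negative: d = 10 exceeds n − k + 1 = 8 by 2, so the Singleton bound is violated and no linear [17, 10, 10]_11 code can exist. In particular it is not MDS (MDS requires d = n − k + 1 exactly).
Description: the claimed parameters are [17, 10, 10]_11; such a code would be impossible (violates the Singleton bound).


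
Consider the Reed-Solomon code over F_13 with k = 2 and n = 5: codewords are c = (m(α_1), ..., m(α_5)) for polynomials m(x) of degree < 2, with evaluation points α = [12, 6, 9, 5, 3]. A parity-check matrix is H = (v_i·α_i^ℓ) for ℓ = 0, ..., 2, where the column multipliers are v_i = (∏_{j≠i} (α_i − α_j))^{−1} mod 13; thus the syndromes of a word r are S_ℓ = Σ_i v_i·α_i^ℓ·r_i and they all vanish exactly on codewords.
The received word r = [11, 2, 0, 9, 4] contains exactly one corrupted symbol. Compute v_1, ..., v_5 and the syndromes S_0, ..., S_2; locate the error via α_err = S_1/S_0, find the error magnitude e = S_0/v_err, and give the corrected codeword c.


S = (6, 4, 7), error at position 4, error magnitude e = 2, c = [11, 2, 0, 7, 4].

Step 1: column multipliers v_i = (∏_{j≠i}(α_i − α_j))^{−1} mod 13.
  i = 1 (α = 12): (12−6)(12−9)(12−5)(12−3) = 6·3·7·9 = 1134 ≡ 3, so v_1 = 3^{−1} = 9 (mod 13).
  i = 2 (α = 6): (6−12)(6−9)(6−5)(6−3) = (−6)·(−3)·1·3 = 54 ≡ 2, so v_2 = 2^{−1} = 7 (mod 13).
  i = 3 (α = 9): (9−12)(9−6)(9−5)(9−3) = (−3)·3·4·6 = −216 ≡ 5, so v_3 = 5^{−1} = 8 (mod 13).
  i = 4 (α = 5): (5−12)(5−6)(5−9)(5−3) = (−7)·(−1)·(−4)·2 = −56 ≡ 9, so v_4 = 9^{−1} = 3 (mod 13).
  i = 5 (α = 3): (3−12)(3−6)(3−9)(3−5) = (−9)·(−3)·(−6)·(−2) = 324 ≡ 12, so v_5 = 12^{−1} = 12 (mod 13).
  v = [9, 7, 8, 3, 12].
Step 2: syndromes of r = [11, 2, 0, 9, 4] (all sums mod 13).
  S_0 = Σ v_i r_i = 9·11 + 7·2 + 8·0 + 3·9 + 12·4 = 188 ≡ 6.
  S_1 = Σ v_i α_i r_i = 9·12·11 + 7·6·2 + 8·9·0 + 3·5·9 + 12·3·4 = 1551 ≡ 4.
  α_i^2 mod 13 = [1, 10, 3, 12, 9].
  S_2 = Σ v_i α_i^2 r_i = 9·1·11 + 7·10·2 + 8·3·0 + 3·12·9 + 12·9·4 = 995 ≡ 7.
  S = (6, 4, 7) ≠ 0, so r is not a codeword (an error is present).
Step 3: locate the error. For a single error e at position i, S_ℓ = v_i·e·α_i^ℓ, so α_err = S_1/S_0.
  S_0^{−1} = 6^{−1} = 11 (mod 13), so α_err = 4·11 = 44 ≡ 5 = α_4. Error position i = 4.
  Consistency check: S_2/S_1 = 7·10 = 70 ≡ 5 = α_err ✓ (single-error assumption holds).
Step 4: error magnitude e = S_0/v_4 = S_0·∏_{j≠4}(α_4 − α_j) = 6·9 = 54 ≡ 2 (mod 13).
Step 5: correct position 4: c_4 = r_4 − e = 9 − 2 ≡ 7 (mod 13). Hence c = [11, 2, 0, 7, 4].
  Check: interpolating c through the α_i gives m(x) = 6 + 8·x (degree < 2) with m(α_i) = c_i for every i, so c is indeed a codeword.


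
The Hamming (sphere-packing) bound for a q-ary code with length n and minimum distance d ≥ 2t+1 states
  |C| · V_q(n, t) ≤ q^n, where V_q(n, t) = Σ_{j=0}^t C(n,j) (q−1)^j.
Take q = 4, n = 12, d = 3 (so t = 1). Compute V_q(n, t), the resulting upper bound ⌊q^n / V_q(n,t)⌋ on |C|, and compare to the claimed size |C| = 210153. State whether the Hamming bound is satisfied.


V_q(n, t) = 37, q^n = 16777216, Hamming bound = 453438, |C| = 210153 ≤ bound (satisfied).

Step 1: Compute V_q(n, t) = Σ_{j=0}^1 C(n, j) (q−1)^j.
  j = 0: C(12,0)·(3)^0 = 1·1 = 1.
  j = 1: C(12,1)·(3)^1 = 12·3 = 36.
  V_q(n, t) = 1 + 36 = 37.
Step 2: q^n = 4^12 = 16777216.
Step 3: Hamming bound ⌊q^n / V_q(n,t)⌋ = ⌊16777216/37⌋ = 453438.
Step 4: Compare |C| = 210153 to 453438: satisfied.
The claimed |C| lies below the Hamming bound.


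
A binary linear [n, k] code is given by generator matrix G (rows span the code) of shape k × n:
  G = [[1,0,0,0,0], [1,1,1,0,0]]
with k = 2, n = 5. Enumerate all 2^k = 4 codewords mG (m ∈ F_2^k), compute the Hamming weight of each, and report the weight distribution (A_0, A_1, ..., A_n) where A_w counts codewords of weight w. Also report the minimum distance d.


Weight distribution: A_0 = 1, A_1 = 1, A_2 = 1, A_3 = 1. Minimum distance d = 1.

Enumerate all 2^2 = 4 messages m ∈ F_2^2.
For each, compute codeword c = mG in F_2^5, then tally its weight.
  m = 00 → c = 00000, weight = 0.
  m = 10 → c = 10000, weight = 1.
  m = 01 → c = 11100, weight = 3.
  m = 11 → c = 01100, weight = 2.
Tally weights:
  weight 0: 1 codewords.
  weight 1: 1 codewords.
  weight 2: 1 codewords.
  weight 3: 1 codewords.
Minimum distance d = smallest w > 0 with A_w > 0 = 1.
Sanity: Σ A_w = 4 = 2^2 = 4 ✓.


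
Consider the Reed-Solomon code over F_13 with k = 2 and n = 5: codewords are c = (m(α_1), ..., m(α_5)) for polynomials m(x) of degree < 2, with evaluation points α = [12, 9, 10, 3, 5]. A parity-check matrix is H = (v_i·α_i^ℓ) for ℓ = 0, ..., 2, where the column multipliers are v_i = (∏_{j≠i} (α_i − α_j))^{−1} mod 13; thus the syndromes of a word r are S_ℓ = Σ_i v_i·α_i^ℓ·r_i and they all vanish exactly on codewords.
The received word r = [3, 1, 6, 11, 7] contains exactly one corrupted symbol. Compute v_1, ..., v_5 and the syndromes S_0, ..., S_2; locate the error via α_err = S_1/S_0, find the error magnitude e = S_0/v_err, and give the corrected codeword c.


S = (7, 8, 11), error at position 4, error magnitude e = 1, c = [3, 1, 6, 10, 7].

Step 1: column multipliers v_i = (∏_{j≠i}(α_i − α_j))^{−1} mod 13.
  i = 1 (α = 12): (12−9)(12−10)(12−3)(12−5) = 3·2·9·7 = 378 ≡ 1, so v_1 = 1^{−1} = 1 (mod 13).
  i = 2 (α = 9): (9−12)(9−10)(9−3)(9−5) = (−3)·(−1)·6·4 = 72 ≡ 7, so v_2 = 7^{−1} = 2 (mod 13).
  i = 3 (α = 10): (10−12)(10−9)(10−3)(10−5) = (−2)·1·7·5 = −70 ≡ 8, so v_3 = 8^{−1} = 5 (mod 13).
  i = 4 (α = 3): (3−12)(3−9)(3−10)(3−5) = (−9)·(−6)·(−7)·(−2) = 756 ≡ 2, so v_4 = 2^{−1} = 7 (mod 13).
  i = 5 (α = 5): (5−12)(5−9)(5−10)(5−3) = (−7)·(−4)·(−5)·2 = −280 ≡ 6, so v_5 = 6^{−1} = 11 (mod 13).
  v = [1, 2, 5, 7, 11].
Step 2: syndromes of r = [3, 1, 6, 11, 7] (all sums mod 13).
  S_0 = Σ v_i r_i = 1·3 + 2·1 + 5·6 + 7·11 + 11·7 = 189 ≡ 7.
  S_1 = Σ v_i α_i r_i = 1·12·3 + 2·9·1 + 5·10·6 + 7·3·11 + 11·5·7 = 970 ≡ 8.
  α_i^2 mod 13 = [1, 3, 9, 9, 12].
  S_2 = Σ v_i α_i^2 r_i = 1·1·3 + 2·3·1 + 5·9·6 + 7·9·11 + 11·12·7 = 1896 ≡ 11.
  S = (7, 8, 11) ≠ 0, so r is not a codeword (an error is present).
Step 3: locate the error. For a single error e at position i, S_ℓ = v_i·e·α_i^ℓ, so α_err = S_1/S_0.
  S_0^{−1} = 7^{−1} = 2 (mod 13), so α_err = 8·2 = 16 ≡ 3 = α_4. Error position i = 4.
  Consistency check: S_2/S_1 = 11·5 = 55 ≡ 3 = α_err ✓ (single-error assumption holds).
Step 4: error magnitude e = S_0/v_4 = S_0·∏_{j≠4}(α_4 − α_j) = 7·2 = 14 ≡ 1 (mod 13).
Step 5: correct position 4: c_4 = r_4 − e = 11 − 1 ≡ 10 (mod 13). Hence c = [3, 1, 6, 10, 7].
  Check: interpolating c through the α_i gives m(x) = 8 + 5·x (degree < 2) with m(α_i) = c_i for every i, so c is indeed a codeword.


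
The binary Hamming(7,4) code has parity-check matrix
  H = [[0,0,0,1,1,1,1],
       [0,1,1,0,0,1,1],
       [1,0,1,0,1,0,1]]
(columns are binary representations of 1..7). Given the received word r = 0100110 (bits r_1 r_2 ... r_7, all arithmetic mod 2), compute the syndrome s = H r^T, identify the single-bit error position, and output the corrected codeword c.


s = (0, 0, 1)^T, error position = 1, corrected codeword c = 1100110

Compute s = H r^T mod 2 one row at a time:
  s_1 = 0 + 1 + 1 + 0 = 2 ≡ 0 (mod 2).
  s_2 = 1 + 0 + 1 + 0 = 2 ≡ 0 (mod 2).
  s_3 = 0 + 0 + 1 + 0 = 1 ≡ 1 (mod 2).
s = (0, 0, 1)^T — this equals column 1 of H (binary 001), so error is at position 1.
Correct: flip bit 1 of r = 0100110 to get c = 1100110.


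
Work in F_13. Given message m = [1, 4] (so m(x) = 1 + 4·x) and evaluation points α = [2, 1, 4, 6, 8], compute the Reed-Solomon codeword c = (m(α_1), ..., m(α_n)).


c = [9, 5, 4, 12, 7]

Message polynomial: m(x) = 1 + 4·x (mod 13).
For each evaluation point α_i, compute m(α_i) mod 13:
  α_1 = 2: Horner steps 4 → 9, so m(2) = 9.
  α_2 = 1: Horner steps 4 → 5, so m(1) = 5.
  α_3 = 4: Horner steps 4 → 4, so m(4) = 4.
  α_4 = 6: Horner steps 4 → 12, so m(6) = 12.
  α_5 = 8: Horner steps 4 → 7, so m(8) = 7.
Codeword c = [9, 5, 4, 12, 7] ∈ F_13^5.


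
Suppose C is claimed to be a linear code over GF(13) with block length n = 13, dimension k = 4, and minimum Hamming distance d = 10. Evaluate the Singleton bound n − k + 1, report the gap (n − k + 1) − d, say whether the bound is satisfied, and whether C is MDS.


Singleton RHS = n − k + 1 = 10, slack = 0, bound satisfied, MDS.

Singleton bound: d ≤ n − k + 1.
Here n = 13, k = 4, so n − k + 1 = 10.
Given d = 10, check d ≤ 10: YES.
Slack = (n − k + 1) − d = 0.
The code is MDS (slack = 0).
Description: the claimed parameters are [13, 4, 10]_13; such a code would be MDS (meets Singleton bound).


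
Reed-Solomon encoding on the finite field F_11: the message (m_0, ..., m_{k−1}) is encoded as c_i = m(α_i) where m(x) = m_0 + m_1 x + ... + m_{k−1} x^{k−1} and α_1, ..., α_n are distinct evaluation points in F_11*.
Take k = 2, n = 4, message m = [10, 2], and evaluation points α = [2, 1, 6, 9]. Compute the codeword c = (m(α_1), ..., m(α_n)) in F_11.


c = [3, 1, 0, 6]

Message polynomial: m(x) = 10 + 2·x (mod 11).
For each evaluation point α_i, compute m(α_i) mod 11:
  α_1 = 2: Horner steps 2 → 3, so m(2) = 3.
  α_2 = 1: Horner steps 2 → 1, so m(1) = 1.
  α_3 = 6: Horner steps 2 → 0, so m(6) = 0.
  α_4 = 9: Horner steps 2 → 6, so m(9) = 6.
Codeword c = [3, 1, 0, 6] ∈ F_11^4.


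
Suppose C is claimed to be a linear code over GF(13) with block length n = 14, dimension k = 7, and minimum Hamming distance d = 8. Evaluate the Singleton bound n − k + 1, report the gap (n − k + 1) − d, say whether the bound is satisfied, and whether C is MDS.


Singleton RHS = n − k + 1 = 8, slack = 0, bound satisfied, MDS.

Singleton bound: d ≤ n − k + 1.
Here n = 14, k = 7, so n − k + 1 = 8.
Given d = 8, check d ≤ 8: YES.
Slack = (n − k + 1) − d = 0.
The code is MDS (slack = 0).
Description: the claimed parameters are [14, 7, 8]_13; such a code would be MDS (meets Singleton bound).


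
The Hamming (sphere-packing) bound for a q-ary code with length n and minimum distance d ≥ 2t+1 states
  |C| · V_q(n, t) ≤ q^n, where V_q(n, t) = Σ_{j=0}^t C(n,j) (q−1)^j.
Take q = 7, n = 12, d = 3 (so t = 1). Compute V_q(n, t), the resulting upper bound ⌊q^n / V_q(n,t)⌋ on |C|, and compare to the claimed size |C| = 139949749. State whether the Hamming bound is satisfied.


V_q(n, t) = 73, q^n = 13841287201, Hamming bound = 189606673, |C| = 139949749 ≤ bound (satisfied).

Step 1: Compute V_q(n, t) = Σ_{j=0}^1 C(n, j) (q−1)^j.
  j = 0: C(12,0)·(6)^0 = 1·1 = 1.
  j = 1: C(12,1)·(6)^1 = 12·6 = 72.
  V_q(n, t) = 1 + 72 = 73.
Step 2: q^n = 7^12 = 13841287201.
Step 3: Hamming bound ⌊q^n / V_q(n,t)⌋ = ⌊13841287201/73⌋ = 189606673.
Step 4: Compare |C| = 139949749 to 189606673: satisfied.
The claimed |C| lies below the Hamming bound.


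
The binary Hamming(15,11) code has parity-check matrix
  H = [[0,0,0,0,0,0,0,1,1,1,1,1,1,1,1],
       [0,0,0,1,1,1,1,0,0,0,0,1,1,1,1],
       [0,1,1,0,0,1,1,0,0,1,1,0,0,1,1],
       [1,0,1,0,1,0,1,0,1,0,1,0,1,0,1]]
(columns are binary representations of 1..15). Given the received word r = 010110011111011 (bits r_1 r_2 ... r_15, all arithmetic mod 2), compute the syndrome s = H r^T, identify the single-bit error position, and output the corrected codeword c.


s = (1, 1, 1, 0)^T, error position = 14, corrected codeword c = 010110011111001

Compute s = H r^T mod 2 one row at a time:
  s_1 = 1 + 1 + 1 + 1 + 1 + 0 + 1 + 1 = 7 ≡ 1 (mod 2).
  s_2 = 1 + 1 + 0 + 0 + 1 + 0 + 1 + 1 = 5 ≡ 1 (mod 2).
  s_3 = 1 + 0 + 0 + 0 + 1 + 1 + 1 + 1 = 5 ≡ 1 (mod 2).
  s_4 = 0 + 0 + 1 + 0 + 1 + 1 + 0 + 1 = 4 ≡ 0 (mod 2).
s = (1, 1, 1, 0)^T — this equals column 14 of H (binary 1110), so error is at position 14.
Correct: flip bit 14 of r = 010110011111011 to get c = 010110011111001.


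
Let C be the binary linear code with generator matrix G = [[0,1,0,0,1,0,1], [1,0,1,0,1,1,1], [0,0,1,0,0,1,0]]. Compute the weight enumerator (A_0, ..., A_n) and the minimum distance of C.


Weight distribution: A_0 = 1, A_2 = 2, A_3 = 2, A_4 = 1, A_5 = 2. Minimum distance d = 2.

Enumerate all 2^3 = 8 messages m ∈ F_2^3.
For each, compute codeword c = mG in F_2^7, then tally its weight.
  m = 000 → c = 0000000, weight = 0.
  m = 100 → c = 0100101, weight = 3.
  m = 010 → c = 1010111, weight = 5.
  m = 110 → c = 1110010, weight = 4.
  m = 001 → c = 0010010, weight = 2.
  m = 101 → c = 0110111, weight = 5.
  m = 011 → c = 1000101, weight = 3.
  m = 111 → c = 1100000, weight = 2.
Tally weights:
  weight 0: 1 codewords.
  weight 2: 2 codewords.
  weight 3: 2 codewords.
  weight 4: 1 codewords.
  weight 5: 2 codewords.
Minimum distance d = smallest w > 0 with A_w > 0 = 2.
Sanity: Σ A_w = 8 = 2^3 = 8 ✓.


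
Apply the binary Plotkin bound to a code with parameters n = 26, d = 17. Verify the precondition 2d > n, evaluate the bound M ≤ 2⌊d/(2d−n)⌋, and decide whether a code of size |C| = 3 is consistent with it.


Plotkin bound M ≤ 4; given |C| = 3 ≤ bound (satisfied).

Check applicability: 2d = 34, n = 26.
2d − n = 8 > 0, so Plotkin applies.
Compute d/(2d−n) = 17/8 ≈ 2.1250.
⌊d/(2d−n)⌋ = 2.
Plotkin bound: M ≤ 2·2 = 4.
Given |C| = 3, check: satisfied.
This |C| is below the Plotkin bound.


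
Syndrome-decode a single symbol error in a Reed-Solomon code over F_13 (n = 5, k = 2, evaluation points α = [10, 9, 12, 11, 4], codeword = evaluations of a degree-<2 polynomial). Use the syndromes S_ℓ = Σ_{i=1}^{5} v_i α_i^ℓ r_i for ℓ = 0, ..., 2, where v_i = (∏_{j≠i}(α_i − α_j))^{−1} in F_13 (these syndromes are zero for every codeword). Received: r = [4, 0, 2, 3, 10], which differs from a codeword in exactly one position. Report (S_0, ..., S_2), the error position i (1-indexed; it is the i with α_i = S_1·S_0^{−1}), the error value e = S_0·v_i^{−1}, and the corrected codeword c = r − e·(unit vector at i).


S = (11, 8, 7), error at position 2, error magnitude e = 8, c = [4, 5, 2, 3, 10].

Step 1: column multipliers v_i = (∏_{j≠i}(α_i − α_j))^{−1} mod 13.
  i = 1 (α = 10): (10−9)(10−12)(10−11)(10−4) = 1·(−2)·(−1)·6 = 12 ≡ 12, so v_1 = 12^{−1} = 12 (mod 13).
  i = 2 (α = 9): (9−10)(9−12)(9−11)(9−4) = (−1)·(−3)·(−2)·5 = −30 ≡ 9, so v_2 = 9^{−1} = 3 (mod 13).
  i = 3 (α = 12): (12−10)(12−9)(12−11)(12−4) = 2·3·1·8 = 48 ≡ 9, so v_3 = 9^{−1} = 3 (mod 13).
  i = 4 (α = 11): (11−10)(11−9)(11−12)(11−4) = 1·2·(−1)·7 = −14 ≡ 12, so v_4 = 12^{−1} = 12 (mod 13).
  i = 5 (α = 4): (4−10)(4−9)(4−12)(4−11) = (−6)·(−5)·(−8)·(−7) = 1680 ≡ 3, so v_5 = 3^{−1} = 9 (mod 13).
  v = [12, 3, 3, 12, 9].
Step 2: syndromes of r = [4, 0, 2, 3, 10] (all sums mod 13).
  S_0 = Σ v_i r_i = 12·4 + 3·0 + 3·2 + 12·3 + 9·10 = 180 ≡ 11.
  S_1 = Σ v_i α_i r_i = 12·10·4 + 3·9·0 + 3·12·2 + 12·11·3 + 9·4·10 = 1308 ≡ 8.
  α_i^2 mod 13 = [9, 3, 1, 4, 3].
  S_2 = Σ v_i α_i^2 r_i = 12·9·4 + 3·3·0 + 3·1·2 + 12·4·3 + 9·3·10 = 852 ≡ 7.
  S = (11, 8, 7) ≠ 0, so r is not a codeword (an error is present).
Step 3: locate the error. For a single error e at position i, S_ℓ = v_i·e·α_i^ℓ, so α_err = S_1/S_0.
  S_0^{−1} = 11^{−1} = 6 (mod 13), so α_err = 8·6 = 48 ≡ 9 = α_2. Error position i = 2.
  Consistency check: S_2/S_1 = 7·5 = 35 ≡ 9 = α_err ✓ (single-error assumption holds).
Step 4: error magnitude e = S_0/v_2 = S_0·∏_{j≠2}(α_2 − α_j) = 11·9 = 99 ≡ 8 (mod 13).
Step 5: correct position 2: c_2 = r_2 − e = 0 − 8 ≡ 5 (mod 13). Hence c = [4, 5, 2, 3, 10].
  Check: interpolating c through the α_i gives m(x) = 1 + 12·x (degree < 2) with m(α_i) = c_i for every i, so c is indeed a codeword.


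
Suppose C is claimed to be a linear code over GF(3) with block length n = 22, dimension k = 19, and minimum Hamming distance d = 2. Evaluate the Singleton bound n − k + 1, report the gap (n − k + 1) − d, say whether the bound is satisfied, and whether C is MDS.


Singleton RHS = n − k + 1 = 4, slack = 2, bound satisfied, not MDS.

Singleton bound: d ≤ n − k + 1.
Here n = 22, k = 19, so n − k + 1 = 4.
Given d = 2, check d ≤ 4: YES.
Slack = (n − k + 1) − d = 2.
The code is NOT MDS (slack = 2 > 0).
Description: the claimed parameters are [22, 19, 2]_3; such a code would be non-MDS.


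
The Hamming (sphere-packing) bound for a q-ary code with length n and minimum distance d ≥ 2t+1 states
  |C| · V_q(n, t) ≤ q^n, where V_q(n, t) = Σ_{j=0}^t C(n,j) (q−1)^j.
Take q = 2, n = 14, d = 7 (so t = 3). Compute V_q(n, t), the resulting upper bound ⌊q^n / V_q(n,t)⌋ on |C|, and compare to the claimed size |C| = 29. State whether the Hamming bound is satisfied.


V_q(n, t) = 470, q^n = 16384, Hamming bound = 34, |C| = 29 ≤ bound (satisfied).

Step 1: Compute V_q(n, t) = Σ_{j=0}^3 C(n, j) (q−1)^j.
  j = 0: C(14,0)·(1)^0 = 1·1 = 1.
  j = 1: C(14,1)·(1)^1 = 14·1 = 14.
  j = 2: C(14,2)·(1)^2 = 91·1 = 91.
  j = 3: C(14,3)·(1)^3 = 364·1 = 364.
  V_q(n, t) = 1 + 14 + 91 + 364 = 470.
Step 2: q^n = 2^14 = 16384.
Step 3: Hamming bound ⌊q^n / V_q(n,t)⌋ = ⌊16384/470⌋ = 34.
Step 4: Compare |C| = 29 to 34: satisfied.
The claimed |C| lies below the Hamming bound.
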